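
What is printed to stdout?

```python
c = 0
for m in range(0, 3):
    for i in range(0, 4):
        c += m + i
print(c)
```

m=0,i=0: c = 0+0 = 0
m=0,i=1: c = 0+1 = 1
m=0,i=2: c = 1+2 = 3
m=0,i=3: c = 3+3 = 6
m=1,i=0: c = 6+1 = 7
m=1,i=1: c = 7+2 = 9
m=1,i=2: c = 9+3 = 12
m=1,i=3: c = 12+4 = 16
m=2,i=0: c = 16+2 = 18
m=2,i=1: c = 18+3 = 21
m=2,i=2: c = 21+4 = 25
m=2,i=3: c = 25+5 = 30

30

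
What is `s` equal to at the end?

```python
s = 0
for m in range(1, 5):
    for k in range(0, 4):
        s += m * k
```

m=1,k=0: s = 0+0 = 0
m=1,k=1: s = 0+1 = 1
m=1,k=2: s = 1+2 = 3
m=1,k=3: s = 3+3 = 6
m=2,k=0: s = 6+0 = 6
m=2,k=1: s = 6+2 = 8
m=2,k=2: s = 8+4 = 12
m=2,k=3: s = 12+6 = 18
m=3,k=0: s = 18+0 = 18
m=3,k=1: s = 18+3 = 21
m=3,k=2: s = 21+6 = 27
m=3,k=3: s = 27+9 = 36
m=4,k=0: s = 36+0 = 36
m=4,k=1: s = 36+4 = 40
m=4,k=2: s = 40+8 = 48
m=4,k=3: s = 48+12 = 60

60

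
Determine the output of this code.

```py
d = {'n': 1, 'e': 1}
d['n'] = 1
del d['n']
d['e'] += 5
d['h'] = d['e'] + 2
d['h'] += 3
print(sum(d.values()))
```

d['n'] = 1 → {'n': 1, 'e': 1}
del 'n' → {'e': 1}
d['e'] = 1+5 = 6 → {'e': 6}
d['h'] = d['e']+2 = 8 → {'e': 6, 'h': 8}
d['h'] = 8+3 = 11 → {'e': 6, 'h': 11}
sum of values = 17

17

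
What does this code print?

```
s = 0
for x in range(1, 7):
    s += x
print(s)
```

21

x=1: s = 0+1 = 1
x=2: s = 1+2 = 3
x=3: s = 3+3 = 6
x=4: s = 6+4 = 10
x=5: s = 10+5 = 15
x=6: s = 15+6 = 21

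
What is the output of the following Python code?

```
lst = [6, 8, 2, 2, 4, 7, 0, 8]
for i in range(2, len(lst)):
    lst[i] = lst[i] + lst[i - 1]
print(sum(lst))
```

i=2: lst[2] = 2+8 = 10 → [6, 8, 10, 2, 4, 7, 0, 8]
i=3: lst[3] = 2+10 = 12 → [6, 8, 10, 12, 4, 7, 0, 8]
i=4: lst[4] = 4+12 = 16 → [6, 8, 10, 12, 16, 7, 0, 8]
i=5: lst[5] = 7+16 = 23 → [6, 8, 10, 12, 16, 23, 0, 8]
i=6: lst[6] = 0+23 = 23 → [6, 8, 10, 12, 16, 23, 23, 8]
i=7: lst[7] = 8+23 = 31 → [6, 8, 10, 12, 16, 23, 23, 31]
sum = 129

129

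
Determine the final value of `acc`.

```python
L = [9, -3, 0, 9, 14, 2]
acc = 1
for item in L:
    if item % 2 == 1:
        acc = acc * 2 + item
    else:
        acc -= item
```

31

item=9: odd, acc = 1*2+9 = 11
item=-3: odd, acc = 11*2+(-3) = 19
item=0: not odd, acc = 19-0 = 19
item=9: odd, acc = 19*2+9 = 47
item=14: not odd, acc = 47-14 = 33
item=2: not odd, acc = 33-2 = 31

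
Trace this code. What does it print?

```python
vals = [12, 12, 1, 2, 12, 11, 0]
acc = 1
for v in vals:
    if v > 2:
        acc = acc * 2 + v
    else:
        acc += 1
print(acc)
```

204

v=12: >2, acc = 1*2+12 = 14
v=12: >2, acc = 14*2+12 = 40
v=1: not >2, acc = 40+1 = 41
v=2: not >2, acc = 41+1 = 42
v=12: >2, acc = 42*2+12 = 96
v=11: >2, acc = 96*2+11 = 203
v=0: not >2, acc = 203+1 = 204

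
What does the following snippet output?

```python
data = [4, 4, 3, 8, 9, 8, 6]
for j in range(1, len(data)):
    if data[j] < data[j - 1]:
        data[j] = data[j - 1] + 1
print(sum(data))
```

j=1: 4>=4, unchanged → [4, 4, 3, 8, 9, 8, 6]
j=2: 3<4, data[2] = 4+1 = 5 → [4, 4, 5, 8, 9, 8, 6]
j=3: 8>=5, unchanged → [4, 4, 5, 8, 9, 8, 6]
j=4: 9>=8, unchanged → [4, 4, 5, 8, 9, 8, 6]
j=5: 8<9, data[5] = 9+1 = 10 → [4, 4, 5, 8, 9, 10, 6]
j=6: 6<10, data[6] = 10+1 = 11 → [4, 4, 5, 8, 9, 10, 11]
sum = 51

51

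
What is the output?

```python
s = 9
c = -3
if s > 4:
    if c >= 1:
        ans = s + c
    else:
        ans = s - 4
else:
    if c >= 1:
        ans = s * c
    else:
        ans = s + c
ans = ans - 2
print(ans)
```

s=9, c=-3
s > 4 is True; c >= 1 is False
→ ans = s - 4 = 5
ans = 5-2 = 3

3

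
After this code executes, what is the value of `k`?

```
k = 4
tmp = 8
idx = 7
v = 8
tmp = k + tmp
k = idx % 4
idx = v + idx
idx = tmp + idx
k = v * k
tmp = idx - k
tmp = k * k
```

tmp = 4+8 = 12
k = 7%4 = 3
idx = 8+7 = 15
idx = 12+15 = 27
k = 8*3 = 24
tmp = 27-24 = 3
tmp = 24*24 = 576

24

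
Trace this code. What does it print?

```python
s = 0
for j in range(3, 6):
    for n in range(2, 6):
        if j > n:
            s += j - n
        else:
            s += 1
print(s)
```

j=3,n=2: 3>2, s = 0+1 = 1
j=3,n=3: not 3>3, s = 1+1 = 2
j=3,n=4: not 3>4, s = 2+1 = 3
j=3,n=5: not 3>5, s = 3+1 = 4
j=4,n=2: 4>2, s = 4+2 = 6
j=4,n=3: 4>3, s = 6+1 = 7
j=4,n=4: not 4>4, s = 7+1 = 8
j=4,n=5: not 4>5, s = 8+1 = 9
j=5,n=2: 5>2, s = 9+3 = 12
j=5,n=3: 5>3, s = 12+2 = 14
j=5,n=4: 5>4, s = 14+1 = 15
j=5,n=5: not 5>5, s = 15+1 = 16

16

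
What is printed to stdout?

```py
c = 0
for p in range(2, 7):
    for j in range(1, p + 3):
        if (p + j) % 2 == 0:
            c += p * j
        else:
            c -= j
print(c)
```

240

p=2,j=1: odd sum, c = 0-1 = -1
p=2,j=2: even sum, c = (-1)+4 = 3
p=2,j=3: odd sum, c = 3-3 = 0
p=2,j=4: even sum, c = 0+8 = 8
p=3,j=1: even sum, c = 8+3 = 11
p=3,j=2: odd sum, c = 11-2 = 9
p=3,j=3: even sum, c = 9+9 = 18
p=3,j=4: odd sum, c = 18-4 = 14
p=3,j=5: even sum, c = 14+15 = 29
p=4,j=1: odd sum, c = 29-1 = 28
p=4,j=2: even sum, c = 28+8 = 36
p=4,j=3: odd sum, c = 36-3 = 33
p=4,j=4: even sum, c = 33+16 = 49
p=4,j=5: odd sum, c = 49-5 = 44
p=4,j=6: even sum, c = 44+24 = 68
p=5,j=1: even sum, c = 68+5 = 73
p=5,j=2: odd sum, c = 73-2 = 71
p=5,j=3: even sum, c = 71+15 = 86
p=5,j=4: odd sum, c = 86-4 = 82
p=5,j=5: even sum, c = 82+25 = 107
p=5,j=6: odd sum, c = 107-6 = 101
p=5,j=7: even sum, c = 101+35 = 136
p=6,j=1: odd sum, c = 136-1 = 135
p=6,j=2: even sum, c = 135+12 = 147
p=6,j=3: odd sum, c = 147-3 = 144
p=6,j=4: even sum, c = 144+24 = 168
p=6,j=5: odd sum, c = 168-5 = 163
p=6,j=6: even sum, c = 163+36 = 199
p=6,j=7: odd sum, c = 199-7 = 192
p=6,j=8: even sum, c = 192+48 = 240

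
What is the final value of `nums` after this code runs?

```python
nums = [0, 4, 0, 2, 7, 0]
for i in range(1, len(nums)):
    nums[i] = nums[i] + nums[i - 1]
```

i=1: nums[1] = 4+0 = 4 → [0, 4, 0, 2, 7, 0]
i=2: nums[2] = 0+4 = 4 → [0, 4, 4, 2, 7, 0]
i=3: nums[3] = 2+4 = 6 → [0, 4, 4, 6, 7, 0]
i=4: nums[4] = 7+6 = 13 → [0, 4, 4, 6, 13, 0]
i=5: nums[5] = 0+13 = 13 → [0, 4, 4, 6, 13, 13]

[0, 4, 4, 6, 13, 13]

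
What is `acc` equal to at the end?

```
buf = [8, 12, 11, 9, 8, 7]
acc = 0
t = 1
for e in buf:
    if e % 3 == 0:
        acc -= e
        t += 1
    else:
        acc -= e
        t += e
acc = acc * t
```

-2035

e=8: not %3==0, acc = 0-8 = -8; t=9
e=12: %3==0, acc = (-8)-12 = -20; t=10
e=11: not %3==0, acc = (-20)-11 = -31; t=21
e=9: %3==0, acc = (-31)-9 = -40; t=22
e=8: not %3==0, acc = (-40)-8 = -48; t=30
e=7: not %3==0, acc = (-48)-7 = -55; t=37
acc*t = (-55)*37 = -2035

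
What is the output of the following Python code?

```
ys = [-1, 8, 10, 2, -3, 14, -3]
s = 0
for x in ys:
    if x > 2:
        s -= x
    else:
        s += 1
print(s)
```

-28

x=-1: not >2, s = 0+1 = 1
x=8: >2, s = 1-8 = -7
x=10: >2, s = (-7)-10 = -17
x=2: not >2, s = (-17)+1 = -16
x=-3: not >2, s = (-16)+1 = -15
x=14: >2, s = (-15)-14 = -29
x=-3: not >2, s = (-29)+1 = -28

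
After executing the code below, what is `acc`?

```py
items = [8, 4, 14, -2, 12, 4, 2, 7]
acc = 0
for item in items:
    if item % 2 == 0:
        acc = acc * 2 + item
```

906

item=8: even, acc = 0*2+8 = 8
item=4: even, acc = 8*2+4 = 20
item=14: even, acc = 20*2+14 = 54
item=-2: even, acc = 54*2+(-2) = 106
item=12: even, acc = 106*2+12 = 224
item=4: even, acc = 224*2+4 = 452
item=2: even, acc = 452*2+2 = 906
item=7: not even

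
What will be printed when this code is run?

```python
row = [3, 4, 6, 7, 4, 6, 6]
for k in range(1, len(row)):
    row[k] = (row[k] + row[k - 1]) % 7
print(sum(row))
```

k=1: row[1] = (4+3)%7 = 0 → [3, 0, 6, 7, 4, 6, 6]
k=2: row[2] = (6+0)%7 = 6 → [3, 0, 6, 7, 4, 6, 6]
k=3: row[3] = (7+6)%7 = 6 → [3, 0, 6, 6, 4, 6, 6]
k=4: row[4] = (4+6)%7 = 3 → [3, 0, 6, 6, 3, 6, 6]
k=5: row[5] = (6+3)%7 = 2 → [3, 0, 6, 6, 3, 2, 6]
k=6: row[6] = (6+2)%7 = 1 → [3, 0, 6, 6, 3, 2, 1]
sum = 21

21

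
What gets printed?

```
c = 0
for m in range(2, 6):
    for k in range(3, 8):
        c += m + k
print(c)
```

170

m=2,k=3: c = 0+5 = 5
m=2,k=4: c = 5+6 = 11
m=2,k=5: c = 11+7 = 18
m=2,k=6: c = 18+8 = 26
m=2,k=7: c = 26+9 = 35
m=3,k=3: c = 35+6 = 41
m=3,k=4: c = 41+7 = 48
m=3,k=5: c = 48+8 = 56
m=3,k=6: c = 56+9 = 65
m=3,k=7: c = 65+10 = 75
m=4,k=3: c = 75+7 = 82
m=4,k=4: c = 82+8 = 90
m=4,k=5: c = 90+9 = 99
m=4,k=6: c = 99+10 = 109
m=4,k=7: c = 109+11 = 120
m=5,k=3: c = 120+8 = 128
m=5,k=4: c = 128+9 = 137
m=5,k=5: c = 137+10 = 147
m=5,k=6: c = 147+11 = 158
m=5,k=7: c = 158+12 = 170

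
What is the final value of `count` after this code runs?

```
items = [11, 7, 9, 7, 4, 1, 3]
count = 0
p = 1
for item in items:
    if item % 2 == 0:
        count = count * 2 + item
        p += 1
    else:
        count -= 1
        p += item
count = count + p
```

34

item=11: not even, count = 0-1 = -1; p=12
item=7: not even, count = (-1)-1 = -2; p=19
item=9: not even, count = (-2)-1 = -3; p=28
item=7: not even, count = (-3)-1 = -4; p=35
item=4: even, count = (-4)*2+4 = -4; p=36
item=1: not even, count = (-4)-1 = -5; p=37
item=3: not even, count = (-5)-1 = -6; p=40
count+p = (-6)+40 = 34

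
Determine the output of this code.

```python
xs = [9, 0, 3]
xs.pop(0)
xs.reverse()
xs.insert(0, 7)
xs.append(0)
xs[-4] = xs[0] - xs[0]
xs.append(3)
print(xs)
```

[0, 3, 0, 0, 3]

pop(0) removes 9 → [0, 3]
reverse → [3, 0]
insert 7 at 0 → [7, 3, 0]
append 0 → [7, 3, 0, 0]
xs[-4] = xs[0]-xs[0] = 7-7 = 0 → [0, 3, 0, 0]
append 3 → [0, 3, 0, 0, 3]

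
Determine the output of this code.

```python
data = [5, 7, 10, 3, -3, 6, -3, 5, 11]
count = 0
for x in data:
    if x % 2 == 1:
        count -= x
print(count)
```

x=5: odd, count = 0-5 = -5
x=7: odd, count = (-5)-7 = -12
x=10: not odd
x=3: odd, count = (-12)-3 = -15
x=-3: odd, count = (-15)-(-3) = -12
x=6: not odd
x=-3: odd, count = (-12)-(-3) = -9
x=5: odd, count = (-9)-5 = -14
x=11: odd, count = (-14)-11 = -25

-25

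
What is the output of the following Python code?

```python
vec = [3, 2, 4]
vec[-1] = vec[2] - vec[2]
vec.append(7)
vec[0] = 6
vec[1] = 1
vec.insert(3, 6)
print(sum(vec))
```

vec[-1] = vec[2]-vec[2] = 4-4 = 0 → [3, 2, 0]
append 7 → [3, 2, 0, 7]
vec[0] = 6 → [6, 2, 0, 7]
vec[1] = 1 → [6, 1, 0, 7]
insert 6 at 3 → [6, 1, 0, 6, 7]
sum = 20

20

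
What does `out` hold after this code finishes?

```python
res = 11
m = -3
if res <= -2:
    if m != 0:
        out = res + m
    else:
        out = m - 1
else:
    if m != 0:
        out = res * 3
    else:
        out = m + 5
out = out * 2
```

res=11, m=-3
res <= -2 is False; m != 0 is True
→ out = res * 3 = 33
out = 33*2 = 66

66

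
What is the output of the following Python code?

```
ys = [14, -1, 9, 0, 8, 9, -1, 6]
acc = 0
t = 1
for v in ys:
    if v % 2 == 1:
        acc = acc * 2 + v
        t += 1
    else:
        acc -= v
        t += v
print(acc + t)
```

v=14: not odd, acc = 0-14 = -14; t=15
v=-1: odd, acc = (-14)*2+(-1) = -29; t=16
v=9: odd, acc = (-29)*2+9 = -49; t=17
v=0: not odd, acc = (-49)-0 = -49; t=17
v=8: not odd, acc = (-49)-8 = -57; t=25
v=9: odd, acc = (-57)*2+9 = -105; t=26
v=-1: odd, acc = (-105)*2+(-1) = -211; t=27
v=6: not odd, acc = (-211)-6 = -217; t=33
acc+t = (-217)+33 = -184

-184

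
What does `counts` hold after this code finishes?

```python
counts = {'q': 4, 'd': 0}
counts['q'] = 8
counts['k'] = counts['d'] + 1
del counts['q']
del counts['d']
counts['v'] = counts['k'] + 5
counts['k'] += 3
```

{'k': 4, 'v': 6}

counts['q'] = 8 → {'q': 8, 'd': 0}
counts['k'] = counts['d']+1 = 1 → {'q': 8, 'd': 0, 'k': 1}
del 'q' → {'d': 0, 'k': 1}
del 'd' → {'k': 1}
counts['v'] = counts['k']+5 = 6 → {'k': 1, 'v': 6}
counts['k'] = 1+3 = 4 → {'k': 4, 'v': 6}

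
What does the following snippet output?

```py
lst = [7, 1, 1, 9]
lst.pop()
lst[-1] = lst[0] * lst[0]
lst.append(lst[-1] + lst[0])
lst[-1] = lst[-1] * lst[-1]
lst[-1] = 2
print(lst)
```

[7, 1, 49, 2]

pop() removes 9 → [7, 1, 1]
lst[-1] = lst[0]*lst[0] = 7*7 = 49 → [7, 1, 49]
append lst[-1]+lst[0] = 49+7 = 56 → [7, 1, 49, 56]
lst[-1] = lst[-1]*lst[-1] = 56*56 = 3136 → [7, 1, 49, 3136]
lst[-1] = 2 → [7, 1, 49, 2]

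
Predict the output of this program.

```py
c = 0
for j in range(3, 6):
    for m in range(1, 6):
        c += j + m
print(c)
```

j=3,m=1: c = 0+4 = 4
j=3,m=2: c = 4+5 = 9
j=3,m=3: c = 9+6 = 15
j=3,m=4: c = 15+7 = 22
j=3,m=5: c = 22+8 = 30
j=4,m=1: c = 30+5 = 35
j=4,m=2: c = 35+6 = 41
j=4,m=3: c = 41+7 = 48
j=4,m=4: c = 48+8 = 56
j=4,m=5: c = 56+9 = 65
j=5,m=1: c = 65+6 = 71
j=5,m=2: c = 71+7 = 78
j=5,m=3: c = 78+8 = 86
j=5,m=4: c = 86+9 = 95
j=5,m=5: c = 95+10 = 105

105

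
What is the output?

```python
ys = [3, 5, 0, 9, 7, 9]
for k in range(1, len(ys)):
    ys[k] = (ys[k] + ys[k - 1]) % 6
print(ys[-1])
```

3

k=1: ys[1] = (5+3)%6 = 2 → [3, 2, 0, 9, 7, 9]
k=2: ys[2] = (0+2)%6 = 2 → [3, 2, 2, 9, 7, 9]
k=3: ys[3] = (9+2)%6 = 5 → [3, 2, 2, 5, 7, 9]
k=4: ys[4] = (7+5)%6 = 0 → [3, 2, 2, 5, 0, 9]
k=5: ys[5] = (9+0)%6 = 3 → [3, 2, 2, 5, 0, 3]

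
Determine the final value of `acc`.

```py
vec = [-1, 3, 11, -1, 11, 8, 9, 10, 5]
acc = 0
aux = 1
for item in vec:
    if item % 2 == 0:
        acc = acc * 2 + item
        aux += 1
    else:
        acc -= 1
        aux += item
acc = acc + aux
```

item=-1: not even, acc = 0-1 = -1; aux=0
item=3: not even, acc = (-1)-1 = -2; aux=3
item=11: not even, acc = (-2)-1 = -3; aux=14
item=-1: not even, acc = (-3)-1 = -4; aux=13
item=11: not even, acc = (-4)-1 = -5; aux=24
item=8: even, acc = (-5)*2+8 = -2; aux=25
item=9: not even, acc = (-2)-1 = -3; aux=34
item=10: even, acc = (-3)*2+10 = 4; aux=35
item=5: not even, acc = 4-1 = 3; aux=40
acc+aux = 3+40 = 43

43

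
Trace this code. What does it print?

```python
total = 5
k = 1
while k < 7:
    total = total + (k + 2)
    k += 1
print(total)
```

38

k=1: total = 5+3 = 8
k=2: total = 8+4 = 12
k=3: total = 12+5 = 17
k=4: total = 17+6 = 23
k=5: total = 23+7 = 30
k=6: total = 30+8 = 38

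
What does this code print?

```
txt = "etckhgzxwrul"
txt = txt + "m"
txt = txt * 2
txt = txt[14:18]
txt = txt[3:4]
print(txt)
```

+ 'm' → 'etckhgzxwrulm'
repeat ×2 → 'etckhgzxwrulmetckhgzxwrulm'
slice [14:18] → 'tckh'
slice [3:4] → 'h'

h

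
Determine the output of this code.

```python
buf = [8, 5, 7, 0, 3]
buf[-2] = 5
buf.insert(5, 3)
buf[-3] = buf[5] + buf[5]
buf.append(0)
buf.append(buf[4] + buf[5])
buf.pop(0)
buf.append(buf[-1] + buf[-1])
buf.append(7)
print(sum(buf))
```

49

buf[-2] = 5 → [8, 5, 7, 5, 3]
insert 3 at 5 → [8, 5, 7, 5, 3, 3]
buf[-3] = buf[5]+buf[5] = 3+3 = 6 → [8, 5, 7, 6, 3, 3]
append 0 → [8, 5, 7, 6, 3, 3, 0]
append buf[4]+buf[5] = 3+3 = 6 → [8, 5, 7, 6, 3, 3, 0, 6]
pop(0) removes 8 → [5, 7, 6, 3, 3, 0, 6]
append buf[-1]+buf[-1] = 6+6 = 12 → [5, 7, 6, 3, 3, 0, 6, 12]
append 7 → [5, 7, 6, 3, 3, 0, 6, 12, 7]
sum = 49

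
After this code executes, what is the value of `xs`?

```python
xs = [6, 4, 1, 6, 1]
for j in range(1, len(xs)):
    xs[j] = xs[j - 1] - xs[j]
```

j=1: xs[1] = 6-4 = 2 → [6, 2, 1, 6, 1]
j=2: xs[2] = 2-1 = 1 → [6, 2, 1, 6, 1]
j=3: xs[3] = 1-6 = -5 → [6, 2, 1, -5, 1]
j=4: xs[4] = (-5)-1 = -6 → [6, 2, 1, -5, -6]

[6, 2, 1, -5, -6]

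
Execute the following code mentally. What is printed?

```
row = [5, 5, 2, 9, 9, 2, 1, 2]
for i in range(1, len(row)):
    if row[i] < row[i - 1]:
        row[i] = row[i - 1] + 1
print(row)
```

[5, 5, 6, 9, 9, 10, 11, 12]

i=1: 5>=5, unchanged → [5, 5, 2, 9, 9, 2, 1, 2]
i=2: 2<5, row[2] = 5+1 = 6 → [5, 5, 6, 9, 9, 2, 1, 2]
i=3: 9>=6, unchanged → [5, 5, 6, 9, 9, 2, 1, 2]
i=4: 9>=9, unchanged → [5, 5, 6, 9, 9, 2, 1, 2]
i=5: 2<9, row[5] = 9+1 = 10 → [5, 5, 6, 9, 9, 10, 1, 2]
i=6: 1<10, row[6] = 10+1 = 11 → [5, 5, 6, 9, 9, 10, 11, 2]
i=7: 2<11, row[7] = 11+1 = 12 → [5, 5, 6, 9, 9, 10, 11, 12]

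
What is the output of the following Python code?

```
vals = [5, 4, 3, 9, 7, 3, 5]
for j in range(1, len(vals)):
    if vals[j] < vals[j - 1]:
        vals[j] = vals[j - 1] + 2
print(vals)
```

j=1: 4<5, vals[1] = 5+2 = 7 → [5, 7, 3, 9, 7, 3, 5]
j=2: 3<7, vals[2] = 7+2 = 9 → [5, 7, 9, 9, 7, 3, 5]
j=3: 9>=9, unchanged → [5, 7, 9, 9, 7, 3, 5]
j=4: 7<9, vals[4] = 9+2 = 11 → [5, 7, 9, 9, 11, 3, 5]
j=5: 3<11, vals[5] = 11+2 = 13 → [5, 7, 9, 9, 11, 13, 5]
j=6: 5<13, vals[6] = 13+2 = 15 → [5, 7, 9, 9, 11, 13, 15]

[5, 7, 9, 9, 11, 13, 15]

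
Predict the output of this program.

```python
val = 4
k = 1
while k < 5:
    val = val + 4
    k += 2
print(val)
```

12

k=1: val = 4+4 = 8
k=3: val = 8+4 = 12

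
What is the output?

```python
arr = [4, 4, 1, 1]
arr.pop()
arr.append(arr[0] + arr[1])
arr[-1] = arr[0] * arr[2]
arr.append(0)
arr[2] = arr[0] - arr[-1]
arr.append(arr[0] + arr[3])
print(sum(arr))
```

24

pop() removes 1 → [4, 4, 1]
append arr[0]+arr[1] = 4+4 = 8 → [4, 4, 1, 8]
arr[-1] = arr[0]*arr[2] = 4*1 = 4 → [4, 4, 1, 4]
append 0 → [4, 4, 1, 4, 0]
arr[2] = arr[0]-arr[-1] = 4-0 = 4 → [4, 4, 4, 4, 0]
append arr[0]+arr[3] = 4+4 = 8 → [4, 4, 4, 4, 0, 8]
sum = 24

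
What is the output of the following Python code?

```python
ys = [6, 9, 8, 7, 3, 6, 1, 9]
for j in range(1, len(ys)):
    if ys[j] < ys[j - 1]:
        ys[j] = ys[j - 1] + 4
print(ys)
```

j=1: 9>=6, unchanged → [6, 9, 8, 7, 3, 6, 1, 9]
j=2: 8<9, ys[2] = 9+4 = 13 → [6, 9, 13, 7, 3, 6, 1, 9]
j=3: 7<13, ys[3] = 13+4 = 17 → [6, 9, 13, 17, 3, 6, 1, 9]
j=4: 3<17, ys[4] = 17+4 = 21 → [6, 9, 13, 17, 21, 6, 1, 9]
j=5: 6<21, ys[5] = 21+4 = 25 → [6, 9, 13, 17, 21, 25, 1, 9]
j=6: 1<25, ys[6] = 25+4 = 29 → [6, 9, 13, 17, 21, 25, 29, 9]
j=7: 9<29, ys[7] = 29+4 = 33 → [6, 9, 13, 17, 21, 25, 29, 33]

[6, 9, 13, 17, 21, 25, 29, 33]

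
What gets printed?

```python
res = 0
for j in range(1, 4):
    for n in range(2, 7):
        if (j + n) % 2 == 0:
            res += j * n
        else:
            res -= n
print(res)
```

24

j=1,n=2: odd sum, res = 0-2 = -2
j=1,n=3: even sum, res = (-2)+3 = 1
j=1,n=4: odd sum, res = 1-4 = -3
j=1,n=5: even sum, res = (-3)+5 = 2
j=1,n=6: odd sum, res = 2-6 = -4
j=2,n=2: even sum, res = (-4)+4 = 0
j=2,n=3: odd sum, res = 0-3 = -3
j=2,n=4: even sum, res = (-3)+8 = 5
j=2,n=5: odd sum, res = 5-5 = 0
j=2,n=6: even sum, res = 0+12 = 12
j=3,n=2: odd sum, res = 12-2 = 10
j=3,n=3: even sum, res = 10+9 = 19
j=3,n=4: odd sum, res = 19-4 = 15
j=3,n=5: even sum, res = 15+15 = 30
j=3,n=6: odd sum, res = 30-6 = 24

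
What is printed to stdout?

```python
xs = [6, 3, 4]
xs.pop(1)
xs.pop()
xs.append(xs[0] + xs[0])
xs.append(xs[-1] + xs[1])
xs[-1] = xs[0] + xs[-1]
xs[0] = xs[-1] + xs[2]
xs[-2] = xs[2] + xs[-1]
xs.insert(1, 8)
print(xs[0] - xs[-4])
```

pop(1) removes 3 → [6, 4]
pop() removes 4 → [6]
append xs[0]+xs[0] = 6+6 = 12 → [6, 12]
append xs[-1]+xs[1] = 12+12 = 24 → [6, 12, 24]
xs[-1] = xs[0]+xs[-1] = 6+24 = 30 → [6, 12, 30]
xs[0] = xs[-1]+xs[2] = 30+30 = 60 → [60, 12, 30]
xs[-2] = xs[2]+xs[-1] = 30+30 = 60 → [60, 60, 30]
insert 8 at 1 → [60, 8, 60, 30]
xs[0]-xs[-4] = 60-60 = 0

0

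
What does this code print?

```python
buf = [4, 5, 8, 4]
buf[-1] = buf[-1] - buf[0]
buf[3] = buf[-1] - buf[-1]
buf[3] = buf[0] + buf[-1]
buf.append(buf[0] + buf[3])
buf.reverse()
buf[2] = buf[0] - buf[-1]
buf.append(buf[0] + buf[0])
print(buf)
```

buf[-1] = buf[-1]-buf[0] = 4-4 = 0 → [4, 5, 8, 0]
buf[3] = buf[-1]-buf[-1] = 0-0 = 0 → [4, 5, 8, 0]
buf[3] = buf[0]+buf[-1] = 4+0 = 4 → [4, 5, 8, 4]
append buf[0]+buf[3] = 4+4 = 8 → [4, 5, 8, 4, 8]
reverse → [8, 4, 8, 5, 4]
buf[2] = buf[0]-buf[-1] = 8-4 = 4 → [8, 4, 4, 5, 4]
append buf[0]+buf[0] = 8+8 = 16 → [8, 4, 4, 5, 4, 16]

[8, 4, 4, 5, 4, 16]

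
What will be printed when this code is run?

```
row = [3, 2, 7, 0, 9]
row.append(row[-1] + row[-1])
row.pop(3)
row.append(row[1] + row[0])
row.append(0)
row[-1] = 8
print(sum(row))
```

52

append row[-1]+row[-1] = 9+9 = 18 → [3, 2, 7, 0, 9, 18]
pop(3) removes 0 → [3, 2, 7, 9, 18]
append row[1]+row[0] = 2+3 = 5 → [3, 2, 7, 9, 18, 5]
append 0 → [3, 2, 7, 9, 18, 5, 0]
row[-1] = 8 → [3, 2, 7, 9, 18, 5, 8]
sum = 52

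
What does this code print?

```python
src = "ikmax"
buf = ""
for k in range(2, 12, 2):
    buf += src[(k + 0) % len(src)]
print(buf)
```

k=2: add src[2]='m' → 'm'
k=4: add src[4]='x' → 'mx'
k=6: add src[1]='k' → 'mxk'
k=8: add src[3]='a' → 'mxka'
k=10: add src[0]='i' → 'mxkai'

mxkai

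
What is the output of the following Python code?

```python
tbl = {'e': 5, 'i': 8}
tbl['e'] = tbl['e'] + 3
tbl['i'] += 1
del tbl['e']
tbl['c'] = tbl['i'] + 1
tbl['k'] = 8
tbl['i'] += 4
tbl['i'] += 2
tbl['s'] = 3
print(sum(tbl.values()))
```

tbl['e'] = tbl['e']+3 = 8 → {'e': 8, 'i': 8}
tbl['i'] = 8+1 = 9 → {'e': 8, 'i': 9}
del 'e' → {'i': 9}
tbl['c'] = tbl['i']+1 = 10 → {'i': 9, 'c': 10}
tbl['k'] = 8 → {'i': 9, 'c': 10, 'k': 8}
tbl['i'] = 9+4 = 13 → {'i': 13, 'c': 10, 'k': 8}
tbl['i'] = 13+2 = 15 → {'i': 15, 'c': 10, 'k': 8}
tbl['s'] = 3 → {'i': 15, 'c': 10, 'k': 8, 's': 3}
sum of values = 36

36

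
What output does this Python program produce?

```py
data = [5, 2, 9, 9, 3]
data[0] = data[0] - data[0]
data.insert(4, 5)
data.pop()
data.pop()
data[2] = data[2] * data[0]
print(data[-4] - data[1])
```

-2

data[0] = data[0]-data[0] = 5-5 = 0 → [0, 2, 9, 9, 3]
insert 5 at 4 → [0, 2, 9, 9, 5, 3]
pop() removes 3 → [0, 2, 9, 9, 5]
pop() removes 5 → [0, 2, 9, 9]
data[2] = data[2]*data[0] = 9*0 = 0 → [0, 2, 0, 9]
data[-4]-data[1] = 0-2 = -2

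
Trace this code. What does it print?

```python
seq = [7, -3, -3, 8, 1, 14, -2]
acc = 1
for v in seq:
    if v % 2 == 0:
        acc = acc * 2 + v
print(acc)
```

v=7: not even
v=-3: not even
v=-3: not even
v=8: even, acc = 1*2+8 = 10
v=1: not even
v=14: even, acc = 10*2+14 = 34
v=-2: even, acc = 34*2+(-2) = 66

66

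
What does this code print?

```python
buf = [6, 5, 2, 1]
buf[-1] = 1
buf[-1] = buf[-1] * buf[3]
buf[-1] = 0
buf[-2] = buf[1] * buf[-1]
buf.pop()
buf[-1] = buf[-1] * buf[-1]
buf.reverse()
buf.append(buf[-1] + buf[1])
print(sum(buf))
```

buf[-1] = 1 → [6, 5, 2, 1]
buf[-1] = buf[-1]*buf[3] = 1*1 = 1 → [6, 5, 2, 1]
buf[-1] = 0 → [6, 5, 2, 0]
buf[-2] = buf[1]*buf[-1] = 5*0 = 0 → [6, 5, 0, 0]
pop() removes 0 → [6, 5, 0]
buf[-1] = buf[-1]*buf[-1] = 0*0 = 0 → [6, 5, 0]
reverse → [0, 5, 6]
append buf[-1]+buf[1] = 6+5 = 11 → [0, 5, 6, 11]
sum = 22

22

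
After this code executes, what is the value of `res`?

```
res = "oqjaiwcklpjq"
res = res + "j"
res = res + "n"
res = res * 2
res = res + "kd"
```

'oqjaiwcklpjqjnoqjaiwcklpjqjnkd'

+ 'j' → 'oqjaiwcklpjqj'
+ 'n' → 'oqjaiwcklpjqjn'
repeat ×2 → 'oqjaiwcklpjqjnoqjaiwcklpjqjn'
+ 'kd' → 'oqjaiwcklpjqjnoqjaiwcklpjqjnkd'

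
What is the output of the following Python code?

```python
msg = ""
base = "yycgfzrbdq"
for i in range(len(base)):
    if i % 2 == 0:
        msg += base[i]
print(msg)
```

i=0: add 'y' → 'y'
i=1: skip
i=2: add 'c' → 'yc'
i=3: skip
i=4: add 'f' → 'ycf'
i=5: skip
i=6: add 'r' → 'ycfr'
i=7: skip
i=8: add 'd' → 'ycfrd'
i=9: skip

ycfrd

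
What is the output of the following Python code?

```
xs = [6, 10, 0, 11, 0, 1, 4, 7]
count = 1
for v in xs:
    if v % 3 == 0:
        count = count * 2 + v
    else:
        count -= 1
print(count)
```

23

v=6: %3==0, count = 1*2+6 = 8
v=10: not %3==0, count = 8-1 = 7
v=0: %3==0, count = 7*2+0 = 14
v=11: not %3==0, count = 14-1 = 13
v=0: %3==0, count = 13*2+0 = 26
v=1: not %3==0, count = 26-1 = 25
v=4: not %3==0, count = 25-1 = 24
v=7: not %3==0, count = 24-1 = 23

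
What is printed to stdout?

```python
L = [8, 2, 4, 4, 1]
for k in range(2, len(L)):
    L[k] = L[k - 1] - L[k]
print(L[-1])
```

k=2: L[2] = 2-4 = -2 → [8, 2, -2, 4, 1]
k=3: L[3] = (-2)-4 = -6 → [8, 2, -2, -6, 1]
k=4: L[4] = (-6)-1 = -7 → [8, 2, -2, -6, -7]

-7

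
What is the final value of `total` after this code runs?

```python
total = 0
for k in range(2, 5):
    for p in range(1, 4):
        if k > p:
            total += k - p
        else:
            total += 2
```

16

k=2,p=1: 2>1, total = 0+1 = 1
k=2,p=2: not 2>2, total = 1+2 = 3
k=2,p=3: not 2>3, total = 3+2 = 5
k=3,p=1: 3>1, total = 5+2 = 7
k=3,p=2: 3>2, total = 7+1 = 8
k=3,p=3: not 3>3, total = 8+2 = 10
k=4,p=1: 4>1, total = 10+3 = 13
k=4,p=2: 4>2, total = 13+2 = 15
k=4,p=3: 4>3, total = 15+1 = 16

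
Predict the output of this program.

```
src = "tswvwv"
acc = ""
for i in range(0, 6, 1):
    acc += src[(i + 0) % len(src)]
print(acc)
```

tswvwv

i=0: add src[0]='t' → 't'
i=1: add src[1]='s' → 'ts'
i=2: add src[2]='w' → 'tsw'
i=3: add src[3]='v' → 'tswv'
i=4: add src[4]='w' → 'tswvw'
i=5: add src[5]='v' → 'tswvwv'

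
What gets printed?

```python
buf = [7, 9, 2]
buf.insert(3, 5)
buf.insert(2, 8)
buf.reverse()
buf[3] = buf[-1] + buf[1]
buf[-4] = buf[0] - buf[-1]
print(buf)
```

[5, -2, 8, 9, 7]

insert 5 at 3 → [7, 9, 2, 5]
insert 8 at 2 → [7, 9, 8, 2, 5]
reverse → [5, 2, 8, 9, 7]
buf[3] = buf[-1]+buf[1] = 7+2 = 9 → [5, 2, 8, 9, 7]
buf[-4] = buf[0]-buf[-1] = 5-7 = -2 → [5, -2, 8, 9, 7]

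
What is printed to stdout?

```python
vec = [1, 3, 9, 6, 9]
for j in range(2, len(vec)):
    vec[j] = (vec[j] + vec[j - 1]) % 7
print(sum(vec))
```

j=2: vec[2] = (9+3)%7 = 5 → [1, 3, 5, 6, 9]
j=3: vec[3] = (6+5)%7 = 4 → [1, 3, 5, 4, 9]
j=4: vec[4] = (9+4)%7 = 6 → [1, 3, 5, 4, 6]
sum = 19

19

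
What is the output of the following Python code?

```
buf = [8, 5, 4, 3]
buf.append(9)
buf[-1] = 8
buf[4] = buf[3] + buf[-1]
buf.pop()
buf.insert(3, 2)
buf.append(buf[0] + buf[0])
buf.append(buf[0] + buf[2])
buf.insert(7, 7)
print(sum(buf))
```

append 9 → [8, 5, 4, 3, 9]
buf[-1] = 8 → [8, 5, 4, 3, 8]
buf[4] = buf[3]+buf[-1] = 3+8 = 11 → [8, 5, 4, 3, 11]
pop() removes 11 → [8, 5, 4, 3]
insert 2 at 3 → [8, 5, 4, 2, 3]
append buf[0]+buf[0] = 8+8 = 16 → [8, 5, 4, 2, 3, 16]
append buf[0]+buf[2] = 8+4 = 12 → [8, 5, 4, 2, 3, 16, 12]
insert 7 at 7 → [8, 5, 4, 2, 3, 16, 12, 7]
sum = 57

57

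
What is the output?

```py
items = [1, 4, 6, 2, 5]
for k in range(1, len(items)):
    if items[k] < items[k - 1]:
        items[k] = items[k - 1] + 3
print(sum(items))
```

k=1: 4>=1, unchanged → [1, 4, 6, 2, 5]
k=2: 6>=4, unchanged → [1, 4, 6, 2, 5]
k=3: 2<6, items[3] = 6+3 = 9 → [1, 4, 6, 9, 5]
k=4: 5<9, items[4] = 9+3 = 12 → [1, 4, 6, 9, 12]
sum = 32

32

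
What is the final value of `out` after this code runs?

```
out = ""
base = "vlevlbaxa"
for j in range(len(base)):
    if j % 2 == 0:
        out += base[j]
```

j=0: add 'v' → 'v'
j=1: skip
j=2: add 'e' → 've'
j=3: skip
j=4: add 'l' → 'vel'
j=5: skip
j=6: add 'a' → 'vela'
j=7: skip
j=8: add 'a' → 'velaa'

'velaa'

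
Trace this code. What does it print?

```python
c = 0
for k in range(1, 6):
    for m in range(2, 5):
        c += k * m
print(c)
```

k=1,m=2: c = 0+2 = 2
k=1,m=3: c = 2+3 = 5
k=1,m=4: c = 5+4 = 9
k=2,m=2: c = 9+4 = 13
k=2,m=3: c = 13+6 = 19
k=2,m=4: c = 19+8 = 27
k=3,m=2: c = 27+6 = 33
k=3,m=3: c = 33+9 = 42
k=3,m=4: c = 42+12 = 54
k=4,m=2: c = 54+8 = 62
k=4,m=3: c = 62+12 = 74
k=4,m=4: c = 74+16 = 90
k=5,m=2: c = 90+10 = 100
k=5,m=3: c = 100+15 = 115
k=5,m=4: c = 115+20 = 135

135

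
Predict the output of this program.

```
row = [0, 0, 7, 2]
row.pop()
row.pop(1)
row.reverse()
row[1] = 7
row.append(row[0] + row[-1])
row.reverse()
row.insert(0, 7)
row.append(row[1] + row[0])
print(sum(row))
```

56

pop() removes 2 → [0, 0, 7]
pop(1) removes 0 → [0, 7]
reverse → [7, 0]
row[1] = 7 → [7, 7]
append row[0]+row[-1] = 7+7 = 14 → [7, 7, 14]
reverse → [14, 7, 7]
insert 7 at 0 → [7, 14, 7, 7]
append row[1]+row[0] = 14+7 = 21 → [7, 14, 7, 7, 21]
sum = 56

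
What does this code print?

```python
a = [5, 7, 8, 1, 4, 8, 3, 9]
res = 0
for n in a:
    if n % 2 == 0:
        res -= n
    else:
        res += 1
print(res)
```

-15

n=5: not even, res = 0+1 = 1
n=7: not even, res = 1+1 = 2
n=8: even, res = 2-8 = -6
n=1: not even, res = (-6)+1 = -5
n=4: even, res = (-5)-4 = -9
n=8: even, res = (-9)-8 = -17
n=3: not even, res = (-17)+1 = -16
n=9: not even, res = (-16)+1 = -15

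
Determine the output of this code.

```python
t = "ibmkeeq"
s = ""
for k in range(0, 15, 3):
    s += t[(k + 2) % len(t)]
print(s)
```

k=0: add t[2]='m' → 'm'
k=3: add t[5]='e' → 'me'
k=6: add t[1]='b' → 'meb'
k=9: add t[4]='e' → 'mebe'
k=12: add t[0]='i' → 'mebei'

mebei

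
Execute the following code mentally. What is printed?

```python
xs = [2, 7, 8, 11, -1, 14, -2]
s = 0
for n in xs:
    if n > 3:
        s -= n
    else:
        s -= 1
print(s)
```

n=2: not >3, s = 0-1 = -1
n=7: >3, s = (-1)-7 = -8
n=8: >3, s = (-8)-8 = -16
n=11: >3, s = (-16)-11 = -27
n=-1: not >3, s = (-27)-1 = -28
n=14: >3, s = (-28)-14 = -42
n=-2: not >3, s = (-42)-1 = -43

-43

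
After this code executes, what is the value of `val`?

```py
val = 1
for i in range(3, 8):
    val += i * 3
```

76

i=3: val = 1+3*3 = 10
i=4: val = 10+4*3 = 22
i=5: val = 22+5*3 = 37
i=6: val = 37+6*3 = 55
i=7: val = 55+7*3 = 76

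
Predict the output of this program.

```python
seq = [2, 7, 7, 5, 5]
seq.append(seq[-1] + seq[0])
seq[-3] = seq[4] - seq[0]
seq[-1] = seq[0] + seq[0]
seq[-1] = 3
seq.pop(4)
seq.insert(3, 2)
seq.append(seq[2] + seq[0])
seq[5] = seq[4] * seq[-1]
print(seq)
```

[2, 7, 7, 2, 3, 27, 9]

append seq[-1]+seq[0] = 5+2 = 7 → [2, 7, 7, 5, 5, 7]
seq[-3] = seq[4]-seq[0] = 5-2 = 3 → [2, 7, 7, 3, 5, 7]
seq[-1] = seq[0]+seq[0] = 2+2 = 4 → [2, 7, 7, 3, 5, 4]
seq[-1] = 3 → [2, 7, 7, 3, 5, 3]
pop(4) removes 5 → [2, 7, 7, 3, 3]
insert 2 at 3 → [2, 7, 7, 2, 3, 3]
append seq[2]+seq[0] = 7+2 = 9 → [2, 7, 7, 2, 3, 3, 9]
seq[5] = seq[4]*seq[-1] = 3*9 = 27 → [2, 7, 7, 2, 3, 27, 9]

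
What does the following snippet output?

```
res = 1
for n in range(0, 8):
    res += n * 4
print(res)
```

n=0: res = 1+0*4 = 1
n=1: res = 1+1*4 = 5
n=2: res = 5+2*4 = 13
n=3: res = 13+3*4 = 25
n=4: res = 25+4*4 = 41
n=5: res = 41+5*4 = 61
n=6: res = 61+6*4 = 85
n=7: res = 85+7*4 = 113

113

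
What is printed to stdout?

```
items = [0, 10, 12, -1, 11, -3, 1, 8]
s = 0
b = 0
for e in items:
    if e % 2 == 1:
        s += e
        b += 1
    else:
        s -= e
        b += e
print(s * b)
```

-748

e=0: not odd, s = 0-0 = 0; b=0
e=10: not odd, s = 0-10 = -10; b=10
e=12: not odd, s = (-10)-12 = -22; b=22
e=-1: odd, s = (-22)+(-1) = -23; b=23
e=11: odd, s = (-23)+11 = -12; b=24
e=-3: odd, s = (-12)+(-3) = -15; b=25
e=1: odd, s = (-15)+1 = -14; b=26
e=8: not odd, s = (-14)-8 = -22; b=34
s*b = (-22)*34 = -748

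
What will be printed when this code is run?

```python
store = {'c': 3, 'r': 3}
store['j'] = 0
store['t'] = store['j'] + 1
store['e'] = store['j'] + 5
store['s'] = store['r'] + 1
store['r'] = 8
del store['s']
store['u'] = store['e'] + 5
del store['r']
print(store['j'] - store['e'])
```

-5

store['j'] = 0 → {'c': 3, 'r': 3, 'j': 0}
store['t'] = store['j']+1 = 1 → {'c': 3, 'r': 3, 'j': 0, 't': 1}
store['e'] = store['j']+5 = 5 → {'c': 3, 'r': 3, 'j': 0, 't': 1, 'e': 5}
store['s'] = store['r']+1 = 4 → {'c': 3, 'r': 3, 'j': 0, 't': 1, 'e': 5, 's': 4}
store['r'] = 8 → {'c': 3, 'r': 8, 'j': 0, 't': 1, 'e': 5, 's': 4}
del 's' → {'c': 3, 'r': 8, 'j': 0, 't': 1, 'e': 5}
store['u'] = store['e']+5 = 10 → {'c': 3, 'r': 8, 'j': 0, 't': 1, 'e': 5, 'u': 10}
del 'r' → {'c': 3, 'j': 0, 't': 1, 'e': 5, 'u': 10}
store['j']-store['e'] = 0-5 = -5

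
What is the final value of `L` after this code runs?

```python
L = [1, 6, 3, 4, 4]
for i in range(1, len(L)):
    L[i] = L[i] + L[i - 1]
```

i=1: L[1] = 6+1 = 7 → [1, 7, 3, 4, 4]
i=2: L[2] = 3+7 = 10 → [1, 7, 10, 4, 4]
i=3: L[3] = 4+10 = 14 → [1, 7, 10, 14, 4]
i=4: L[4] = 4+14 = 18 → [1, 7, 10, 14, 18]

[1, 7, 10, 14, 18]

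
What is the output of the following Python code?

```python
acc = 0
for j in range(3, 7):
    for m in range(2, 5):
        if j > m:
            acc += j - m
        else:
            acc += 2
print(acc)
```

j=3,m=2: 3>2, acc = 0+1 = 1
j=3,m=3: not 3>3, acc = 1+2 = 3
j=3,m=4: not 3>4, acc = 3+2 = 5
j=4,m=2: 4>2, acc = 5+2 = 7
j=4,m=3: 4>3, acc = 7+1 = 8
j=4,m=4: not 4>4, acc = 8+2 = 10
j=5,m=2: 5>2, acc = 10+3 = 13
j=5,m=3: 5>3, acc = 13+2 = 15
j=5,m=4: 5>4, acc = 15+1 = 16
j=6,m=2: 6>2, acc = 16+4 = 20
j=6,m=3: 6>3, acc = 20+3 = 23
j=6,m=4: 6>4, acc = 23+2 = 25

25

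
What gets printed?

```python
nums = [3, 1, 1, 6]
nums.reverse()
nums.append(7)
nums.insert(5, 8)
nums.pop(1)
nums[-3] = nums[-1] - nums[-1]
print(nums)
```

[6, 1, 0, 7, 8]

reverse → [6, 1, 1, 3]
append 7 → [6, 1, 1, 3, 7]
insert 8 at 5 → [6, 1, 1, 3, 7, 8]
pop(1) removes 1 → [6, 1, 3, 7, 8]
nums[-3] = nums[-1]-nums[-1] = 8-8 = 0 → [6, 1, 0, 7, 8]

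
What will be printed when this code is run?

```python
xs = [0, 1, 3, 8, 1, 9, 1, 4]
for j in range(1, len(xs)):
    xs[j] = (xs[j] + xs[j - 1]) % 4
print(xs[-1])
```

3

j=1: xs[1] = (1+0)%4 = 1 → [0, 1, 3, 8, 1, 9, 1, 4]
j=2: xs[2] = (3+1)%4 = 0 → [0, 1, 0, 8, 1, 9, 1, 4]
j=3: xs[3] = (8+0)%4 = 0 → [0, 1, 0, 0, 1, 9, 1, 4]
j=4: xs[4] = (1+0)%4 = 1 → [0, 1, 0, 0, 1, 9, 1, 4]
j=5: xs[5] = (9+1)%4 = 2 → [0, 1, 0, 0, 1, 2, 1, 4]
j=6: xs[6] = (1+2)%4 = 3 → [0, 1, 0, 0, 1, 2, 3, 4]
j=7: xs[7] = (4+3)%4 = 3 → [0, 1, 0, 0, 1, 2, 3, 3]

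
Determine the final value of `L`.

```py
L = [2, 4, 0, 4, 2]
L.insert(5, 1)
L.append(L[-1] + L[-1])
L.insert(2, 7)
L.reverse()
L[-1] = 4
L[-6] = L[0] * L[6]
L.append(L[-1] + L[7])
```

insert 1 at 5 → [2, 4, 0, 4, 2, 1]
append L[-1]+L[-1] = 1+1 = 2 → [2, 4, 0, 4, 2, 1, 2]
insert 7 at 2 → [2, 4, 7, 0, 4, 2, 1, 2]
reverse → [2, 1, 2, 4, 0, 7, 4, 2]
L[-1] = 4 → [2, 1, 2, 4, 0, 7, 4, 4]
L[-6] = L[0]*L[6] = 2*4 = 8 → [2, 1, 8, 4, 0, 7, 4, 4]
append L[-1]+L[7] = 4+4 = 8 → [2, 1, 8, 4, 0, 7, 4, 4, 8]

[2, 1, 8, 4, 0, 7, 4, 4, 8]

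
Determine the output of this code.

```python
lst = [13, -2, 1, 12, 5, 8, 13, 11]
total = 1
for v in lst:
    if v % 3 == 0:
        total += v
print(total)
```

v=13: not %3==0
v=-2: not %3==0
v=1: not %3==0
v=12: %3==0, total = 1+12 = 13
v=5: not %3==0
v=8: not %3==0
v=13: not %3==0
v=11: not %3==0

13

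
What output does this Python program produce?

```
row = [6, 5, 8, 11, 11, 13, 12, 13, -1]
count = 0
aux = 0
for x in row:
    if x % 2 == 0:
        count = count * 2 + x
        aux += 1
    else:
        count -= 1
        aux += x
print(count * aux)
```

x=6: even, count = 0*2+6 = 6; aux=1
x=5: not even, count = 6-1 = 5; aux=6
x=8: even, count = 5*2+8 = 18; aux=7
x=11: not even, count = 18-1 = 17; aux=18
x=11: not even, count = 17-1 = 16; aux=29
x=13: not even, count = 16-1 = 15; aux=42
x=12: even, count = 15*2+12 = 42; aux=43
x=13: not even, count = 42-1 = 41; aux=56
x=-1: not even, count = 41-1 = 40; aux=55
count*aux = 40*55 = 2200

2200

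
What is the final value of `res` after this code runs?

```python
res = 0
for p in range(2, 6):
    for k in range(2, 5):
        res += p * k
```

p=2,k=2: res = 0+4 = 4
p=2,k=3: res = 4+6 = 10
p=2,k=4: res = 10+8 = 18
p=3,k=2: res = 18+6 = 24
p=3,k=3: res = 24+9 = 33
p=3,k=4: res = 33+12 = 45
p=4,k=2: res = 45+8 = 53
p=4,k=3: res = 53+12 = 65
p=4,k=4: res = 65+16 = 81
p=5,k=2: res = 81+10 = 91
p=5,k=3: res = 91+15 = 106
p=5,k=4: res = 106+20 = 126

126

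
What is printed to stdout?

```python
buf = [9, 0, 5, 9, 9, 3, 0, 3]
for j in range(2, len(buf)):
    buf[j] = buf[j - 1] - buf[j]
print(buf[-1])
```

-29

j=2: buf[2] = 0-5 = -5 → [9, 0, -5, 9, 9, 3, 0, 3]
j=3: buf[3] = (-5)-9 = -14 → [9, 0, -5, -14, 9, 3, 0, 3]
j=4: buf[4] = (-14)-9 = -23 → [9, 0, -5, -14, -23, 3, 0, 3]
j=5: buf[5] = (-23)-3 = -26 → [9, 0, -5, -14, -23, -26, 0, 3]
j=6: buf[6] = (-26)-0 = -26 → [9, 0, -5, -14, -23, -26, -26, 3]
j=7: buf[7] = (-26)-3 = -29 → [9, 0, -5, -14, -23, -26, -26, -29]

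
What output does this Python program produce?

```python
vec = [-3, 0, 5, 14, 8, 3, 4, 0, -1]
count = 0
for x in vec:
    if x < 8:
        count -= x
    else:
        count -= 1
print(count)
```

x=-3: <8, count = 0-(-3) = 3
x=0: <8, count = 3-0 = 3
x=5: <8, count = 3-5 = -2
x=14: not <8, count = (-2)-1 = -3
x=8: not <8, count = (-3)-1 = -4
x=3: <8, count = (-4)-3 = -7
x=4: <8, count = (-7)-4 = -11
x=0: <8, count = (-11)-0 = -11
x=-1: <8, count = (-11)-(-1) = -10

-10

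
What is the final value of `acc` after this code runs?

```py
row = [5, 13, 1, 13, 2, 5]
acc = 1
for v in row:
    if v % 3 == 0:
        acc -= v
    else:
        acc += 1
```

7

v=5: not %3==0, acc = 1+1 = 2
v=13: not %3==0, acc = 2+1 = 3
v=1: not %3==0, acc = 3+1 = 4
v=13: not %3==0, acc = 4+1 = 5
v=2: not %3==0, acc = 5+1 = 6
v=5: not %3==0, acc = 6+1 = 7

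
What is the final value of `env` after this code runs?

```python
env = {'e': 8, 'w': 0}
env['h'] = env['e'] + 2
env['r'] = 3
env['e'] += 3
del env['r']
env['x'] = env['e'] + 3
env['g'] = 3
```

env['h'] = env['e']+2 = 10 → {'e': 8, 'w': 0, 'h': 10}
env['r'] = 3 → {'e': 8, 'w': 0, 'h': 10, 'r': 3}
env['e'] = 8+3 = 11 → {'e': 11, 'w': 0, 'h': 10, 'r': 3}
del 'r' → {'e': 11, 'w': 0, 'h': 10}
env['x'] = env['e']+3 = 14 → {'e': 11, 'w': 0, 'h': 10, 'x': 14}
env['g'] = 3 → {'e': 11, 'w': 0, 'h': 10, 'x': 14, 'g': 3}

{'e': 11, 'w': 0, 'h': 10, 'x': 14, 'g': 3}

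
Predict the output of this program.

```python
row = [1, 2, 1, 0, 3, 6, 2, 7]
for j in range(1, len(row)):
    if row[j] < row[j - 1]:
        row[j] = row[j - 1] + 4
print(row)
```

[1, 2, 6, 10, 14, 18, 22, 26]

j=1: 2>=1, unchanged → [1, 2, 1, 0, 3, 6, 2, 7]
j=2: 1<2, row[2] = 2+4 = 6 → [1, 2, 6, 0, 3, 6, 2, 7]
j=3: 0<6, row[3] = 6+4 = 10 → [1, 2, 6, 10, 3, 6, 2, 7]
j=4: 3<10, row[4] = 10+4 = 14 → [1, 2, 6, 10, 14, 6, 2, 7]
j=5: 6<14, row[5] = 14+4 = 18 → [1, 2, 6, 10, 14, 18, 2, 7]
j=6: 2<18, row[6] = 18+4 = 22 → [1, 2, 6, 10, 14, 18, 22, 7]
j=7: 7<22, row[7] = 22+4 = 26 → [1, 2, 6, 10, 14, 18, 22, 26]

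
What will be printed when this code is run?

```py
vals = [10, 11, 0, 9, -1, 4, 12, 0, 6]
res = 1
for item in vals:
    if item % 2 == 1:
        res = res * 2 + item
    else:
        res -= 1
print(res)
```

53

item=10: not odd, res = 1-1 = 0
item=11: odd, res = 0*2+11 = 11
item=0: not odd, res = 11-1 = 10
item=9: odd, res = 10*2+9 = 29
item=-1: odd, res = 29*2+(-1) = 57
item=4: not odd, res = 57-1 = 56
item=12: not odd, res = 56-1 = 55
item=0: not odd, res = 55-1 = 54
item=6: not odd, res = 54-1 = 53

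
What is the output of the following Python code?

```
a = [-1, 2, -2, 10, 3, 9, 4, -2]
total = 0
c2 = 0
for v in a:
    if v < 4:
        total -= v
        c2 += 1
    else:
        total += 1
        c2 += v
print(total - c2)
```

v=-1: <4, total = 0-(-1) = 1; c2=1
v=2: <4, total = 1-2 = -1; c2=2
v=-2: <4, total = (-1)-(-2) = 1; c2=3
v=10: not <4, total = 1+1 = 2; c2=13
v=3: <4, total = 2-3 = -1; c2=14
v=9: not <4, total = (-1)+1 = 0; c2=23
v=4: not <4, total = 0+1 = 1; c2=27
v=-2: <4, total = 1-(-2) = 3; c2=28
total-c2 = 3-28 = -25

-25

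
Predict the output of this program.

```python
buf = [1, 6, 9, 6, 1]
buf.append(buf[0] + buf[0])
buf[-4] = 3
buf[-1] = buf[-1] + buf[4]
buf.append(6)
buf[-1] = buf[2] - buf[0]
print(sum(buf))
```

append buf[0]+buf[0] = 1+1 = 2 → [1, 6, 9, 6, 1, 2]
buf[-4] = 3 → [1, 6, 3, 6, 1, 2]
buf[-1] = buf[-1]+buf[4] = 2+1 = 3 → [1, 6, 3, 6, 1, 3]
append 6 → [1, 6, 3, 6, 1, 3, 6]
buf[-1] = buf[2]-buf[0] = 3-1 = 2 → [1, 6, 3, 6, 1, 3, 2]
sum = 22

22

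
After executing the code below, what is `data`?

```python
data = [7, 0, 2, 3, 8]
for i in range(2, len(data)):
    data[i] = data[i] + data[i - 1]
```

[7, 0, 2, 5, 13]

i=2: data[2] = 2+0 = 2 → [7, 0, 2, 3, 8]
i=3: data[3] = 3+2 = 5 → [7, 0, 2, 5, 8]
i=4: data[4] = 8+5 = 13 → [7, 0, 2, 5, 13]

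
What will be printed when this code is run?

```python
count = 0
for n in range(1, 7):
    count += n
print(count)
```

21

n=1: count = 0+1 = 1
n=2: count = 1+2 = 3
n=3: count = 3+3 = 6
n=4: count = 6+4 = 10
n=5: count = 10+5 = 15
n=6: count = 15+6 = 21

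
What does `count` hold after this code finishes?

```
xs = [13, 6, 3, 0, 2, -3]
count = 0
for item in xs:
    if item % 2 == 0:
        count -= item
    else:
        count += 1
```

-5

item=13: not even, count = 0+1 = 1
item=6: even, count = 1-6 = -5
item=3: not even, count = (-5)+1 = -4
item=0: even, count = (-4)-0 = -4
item=2: even, count = (-4)-2 = -6
item=-3: not even, count = (-6)+1 = -5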